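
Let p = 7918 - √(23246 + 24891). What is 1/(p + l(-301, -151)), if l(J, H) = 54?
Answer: 7972/63504647 + √48137/63504647 ≈ 0.00012899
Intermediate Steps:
p = 7918 - √48137 ≈ 7698.6
1/(p + l(-301, -151)) = 1/((7918 - √48137) + 54) = 1/(7972 - √48137)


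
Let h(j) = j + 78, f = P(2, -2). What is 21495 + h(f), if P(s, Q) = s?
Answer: 21575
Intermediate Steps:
f = 2
h(j) = 78 + j
21495 + h(f) = 21495 + (78 + 2) = 21495 + 80 = 21575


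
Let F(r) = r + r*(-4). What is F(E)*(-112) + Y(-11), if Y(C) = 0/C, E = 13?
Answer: 4368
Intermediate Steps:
Y(C) = 0
F(r) = -3*r (F(r) = r - 4*r = -3*r)
F(E)*(-112) + Y(-11) = -3*13*(-112) + 0 = -39*(-112) + 0 = 4368 + 0 = 4368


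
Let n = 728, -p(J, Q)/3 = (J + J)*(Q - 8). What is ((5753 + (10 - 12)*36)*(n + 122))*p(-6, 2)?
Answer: -1043031600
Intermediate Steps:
p(J, Q) = -6*J*(-8 + Q) (p(J, Q) = -3*(J + J)*(Q - 8) = -3*2*J*(-8 + Q) = -6*J*(-8 + Q))
((5753 + (10 - 12)*36)*(n + 122))*p(-6, 2) = ((5753 + (10 - 12)*36)*(728 + 122))*(6*(-6)*(8 - 1*2)) = ((5753 - 2*36)*850)*(6*(-6)*(8 - 2)) = ((5753 - 72)*850)*(6*(-6)*6) = (5681*850)*(-216) = 4828850*(-216) = -1043031600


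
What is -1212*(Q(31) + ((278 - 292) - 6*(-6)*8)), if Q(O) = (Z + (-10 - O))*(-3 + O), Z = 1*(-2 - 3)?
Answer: 1228968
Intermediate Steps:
Z = -5 (Z = 1*(-5) = -5)
Q(O) = (-15 - O)*(-3 + O) (Q(O) = (-5 + (-10 - O))*(-3 + O) = (-15 - O)*(-3 + O))
-1212*(Q(31) + ((278 - 292) - 6*(-6)*8)) = -1212*((45 - 1*31**2 - 12*31) + ((278 - 292) - 6*(-6)*8)) = -1212*((45 - 1*961 - 372) + (-14 + 36*8)) = -1212*((45 - 961 - 372) + (-14 + 288)) = -1212*(-1288 + 274) = -1212*(-1014) = 1228968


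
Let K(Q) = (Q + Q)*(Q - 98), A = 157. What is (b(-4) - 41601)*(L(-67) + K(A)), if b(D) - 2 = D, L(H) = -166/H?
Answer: -51646297024/67 ≈ -7.7084e+8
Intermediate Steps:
K(Q) = 2*Q*(-98 + Q) (K(Q) = (2*Q)*(-98 + Q) = 2*Q*(-98 + Q))
b(D) = 2 + D
(b(-4) - 41601)*(L(-67) + K(A)) = ((2 - 4) - 41601)*(-166/(-67) + 2*157*(-98 + 157)) = (-2 - 41601)*(-166*(-1/67) + 2*157*59) = -41603*(166/67 + 18526) = -41603*1241408/67 = -51646297024/67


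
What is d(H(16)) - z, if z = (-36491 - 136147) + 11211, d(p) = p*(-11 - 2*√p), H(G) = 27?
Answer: 161130 - 162*√3 ≈ 1.6085e+5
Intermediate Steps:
z = -161427 (z = -172638 + 11211 = -161427)
d(H(16)) - z = (-11*27 - 162*√3) - 1*(-161427) = (-297 - 162*√3) + 161427 = 161130 - 162*√3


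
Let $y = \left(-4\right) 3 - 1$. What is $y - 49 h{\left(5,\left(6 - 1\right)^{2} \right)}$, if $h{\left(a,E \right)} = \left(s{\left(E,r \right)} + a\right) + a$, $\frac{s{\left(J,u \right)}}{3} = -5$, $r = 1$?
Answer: $232$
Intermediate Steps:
$s{\left(J,u \right)} = -15$ ($s{\left(J,u \right)} = 3 \left(-5\right) = -15$)
$h{\left(a,E \right)} = -15 + 2 a$ ($h{\left(a,E \right)} = \left(-15 + a\right) + a = -15 + 2 a$)
$y = -13$ ($y = -12 - 1 = -13$)
$y - 49 h{\left(5,\left(6 - 1\right)^{2} \right)} = -13 - 49 \left(-15 + 2 \cdot 5\right) = -13 - 49 \left(-15 + 10\right) = -13 - -245 = -13 + 245 = 232$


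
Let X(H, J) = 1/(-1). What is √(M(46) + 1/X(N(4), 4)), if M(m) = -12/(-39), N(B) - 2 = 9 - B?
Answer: 3*I*√13/13 ≈ 0.83205*I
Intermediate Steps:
N(B) = 11 - B (N(B) = 2 + (9 - B) = 11 - B)
M(m) = 4/13 (M(m) = -12*(-1/39) = 4/13)
X(H, J) = -1
√(M(46) + 1/X(N(4), 4)) = √(4/13 + 1/(-1)) = √(4/13 - 1) = √(-9/13) = 3*I*√13/13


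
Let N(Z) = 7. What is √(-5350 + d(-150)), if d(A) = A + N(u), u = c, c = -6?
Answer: I*√5493 ≈ 74.115*I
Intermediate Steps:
u = -6
d(A) = 7 + A (d(A) = A + 7 = 7 + A)
√(-5350 + d(-150)) = √(-5350 + (7 - 150)) = √(-5350 - 143) = √(-5493) = I*√5493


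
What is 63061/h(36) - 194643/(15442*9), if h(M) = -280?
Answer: -69988823/308840 ≈ -226.62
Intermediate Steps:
63061/h(36) - 194643/(15442*9) = 63061/(-280) - 194643/(15442*9) = 63061*(-1/280) - 194643/138978 = -63061/280 - 194643*1/138978 = -63061/280 - 21627/15442 = -69988823/308840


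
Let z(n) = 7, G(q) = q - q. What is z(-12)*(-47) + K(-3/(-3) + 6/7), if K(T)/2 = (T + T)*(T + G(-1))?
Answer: -15445/49 ≈ -315.20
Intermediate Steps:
G(q) = 0
K(T) = 4*T² (K(T) = 2*((T + T)*(T + 0)) = 2*((2*T)*T) = 2*(2*T²) = 4*T²)
z(-12)*(-47) + K(-3/(-3) + 6/7) = 7*(-47) + 4*(-3/(-3) + 6/7)² = -329 + 4*(-3*(-⅓) + 6*(⅐))² = -329 + 4*(1 + 6/7)² = -329 + 4*(13/7)² = -329 + 4*(169/49) = -329 + 676/49 = -15445/49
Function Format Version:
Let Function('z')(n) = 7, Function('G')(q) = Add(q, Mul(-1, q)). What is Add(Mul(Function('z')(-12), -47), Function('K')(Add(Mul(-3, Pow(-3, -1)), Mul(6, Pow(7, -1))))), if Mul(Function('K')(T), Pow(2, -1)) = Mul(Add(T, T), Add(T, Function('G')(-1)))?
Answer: Rational(-15445, 49) ≈ -315.20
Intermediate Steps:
Function('G')(q) = 0
Function('K')(T) = Mul(4, Pow(T, 2)) (Function('K')(T) = Mul(2, Mul(Add(T, T), Add(T, 0))) = Mul(2, Mul(Mul(2, T), T)) = Mul(2, Mul(2, Pow(T, 2))) = Mul(4, Pow(T, 2)))
Add(Mul(Function('z')(-12), -47), Function('K')(Add(Mul(-3, Pow(-3, -1)), Mul(6, Pow(7, -1))))) = Add(Mul(7, -47), Mul(4, Pow(Add(Mul(-3, Pow(-3, -1)), Mul(6, Pow(7, -1))), 2))) = Add(-329, Mul(4, Pow(Add(Mul(-3, Rational(-1, 3)), Mul(6, Rational(1, 7))), 2))) = Add(-329, Mul(4, Pow(Add(1, Rational(6, 7)), 2))) = Add(-329, Mul(4, Pow(Rational(13, 7), 2))) = Add(-329, Mul(4, Rational(169, 49))) = Add(-329, Rational(676, 49)) = Rational(-15445, 49)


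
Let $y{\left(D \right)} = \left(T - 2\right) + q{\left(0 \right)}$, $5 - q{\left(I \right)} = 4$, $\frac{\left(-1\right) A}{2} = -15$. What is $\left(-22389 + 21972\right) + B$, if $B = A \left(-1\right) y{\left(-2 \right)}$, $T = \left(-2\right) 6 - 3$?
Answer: $63$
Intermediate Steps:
$A = 30$ ($A = \left(-2\right) \left(-15\right) = 30$)
$q{\left(I \right)} = 1$ ($q{\left(I \right)} = 5 - 4 = 1$)
$T = -15$ ($T = -12 - 3 = -15$)
$y{\left(D \right)} = -16$ ($y{\left(D \right)} = \left(-15 - 2\right) + 1 = -17 + 1 = -16$)
$B = 480$ ($B = 30 \left(-1\right) \left(-16\right) = \left(-30\right) \left(-16\right) = 480$)
$\left(-22389 + 21972\right) + B = \left(-22389 + 21972\right) + 480 = -417 + 480 = 63$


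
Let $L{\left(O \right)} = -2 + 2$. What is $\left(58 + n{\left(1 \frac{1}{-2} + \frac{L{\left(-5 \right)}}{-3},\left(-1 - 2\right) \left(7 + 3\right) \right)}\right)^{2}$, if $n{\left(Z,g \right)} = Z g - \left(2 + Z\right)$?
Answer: $\frac{20449}{4} \approx 5112.3$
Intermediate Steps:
$L{\left(O \right)} = 0$
$n{\left(Z,g \right)} = -2 - Z + Z g$
$\left(58 + n{\left(1 \frac{1}{-2} + \frac{L{\left(-5 \right)}}{-3},\left(-1 - 2\right) \left(7 + 3\right) \right)}\right)^{2} = \left(58 - \left(2 + \frac{1}{-2} - \left(1 \frac{1}{-2} + \frac{0}{-3}\right) \left(-1 - 2\right) \left(7 + 3\right)\right)\right)^{2} = \left(58 - \left(2 - \frac{1}{2} - \left(1 \left(- \frac{1}{2}\right) + 0 \left(- \frac{1}{3}\right)\right) \left(\left(-3\right) 10\right)\right)\right)^{2} = \left(58 - \left(\frac{3}{2} - \left(- \frac{1}{2} + 0\right) \left(-30\right)\right)\right)^{2} = \left(58 - - \frac{27}{2}\right)^{2} = \left(58 + \left(-2 + \frac{1}{2} + 15\right)\right)^{2} = \left(58 + \frac{27}{2}\right)^{2} = \left(\frac{143}{2}\right)^{2} = \frac{20449}{4}$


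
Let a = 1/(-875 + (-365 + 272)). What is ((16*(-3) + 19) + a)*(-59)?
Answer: 1656307/968 ≈ 1711.1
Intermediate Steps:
a = -1/968 (a = 1/(-875 - 93) = 1/(-968) = -1/968 ≈ -0.0010331)
((16*(-3) + 19) + a)*(-59) = ((16*(-3) + 19) - 1/968)*(-59) = ((-48 + 19) - 1/968)*(-59) = (-29 - 1/968)*(-59) = -28073/968*(-59) = 1656307/968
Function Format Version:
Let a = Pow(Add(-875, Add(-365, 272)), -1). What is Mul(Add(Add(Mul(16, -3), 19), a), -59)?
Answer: Rational(1656307, 968) ≈ 1711.1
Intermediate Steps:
a = Rational(-1, 968) (a = Pow(Add(-875, -93), -1) = Pow(-968, -1) = Rational(-1, 968) ≈ -0.0010331)
Mul(Add(Add(Mul(16, -3), 19), a), -59) = Mul(Add(Add(Mul(16, -3), 19), Rational(-1, 968)), -59) = Mul(Add(Add(-48, 19), Rational(-1, 968)), -59) = Mul(Add(-29, Rational(-1, 968)), -59) = Mul(Rational(-28073, 968), -59) = Rational(1656307, 968)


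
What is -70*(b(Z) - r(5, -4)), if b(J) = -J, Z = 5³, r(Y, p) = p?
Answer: 8470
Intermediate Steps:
Z = 125
-70*(b(Z) - r(5, -4)) = -70*(-1*125 - 1*(-4)) = -70*(-125 + 4) = -70*(-121) = 8470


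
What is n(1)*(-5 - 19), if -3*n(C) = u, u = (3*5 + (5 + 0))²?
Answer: 3200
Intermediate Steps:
u = 400 (u = (15 + 5)² = 20² = 400)
n(C) = -400/3 (n(C) = -⅓*400 = -400/3)
n(1)*(-5 - 19) = -400*(-5 - 19)/3 = -400/3*(-24) = 3200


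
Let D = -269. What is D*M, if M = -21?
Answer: 5649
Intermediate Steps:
D*M = -269*(-21) = 5649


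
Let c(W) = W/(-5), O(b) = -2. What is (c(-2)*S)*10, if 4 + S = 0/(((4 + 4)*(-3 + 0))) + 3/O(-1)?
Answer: -22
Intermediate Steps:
c(W) = -W/5 (c(W) = W*(-⅕) = -W/5)
S = -11/2 (S = -4 + (0/(((4 + 4)*(-3 + 0))) + 3/(-2)) = -4 + (0/((8*(-3))) + 3*(-½)) = -4 + (0/(-24) - 3/2) = -4 + (0*(-1/24) - 3/2) = -4 + (0 - 3/2) = -4 - 3/2 = -11/2 ≈ -5.5000)
(c(-2)*S)*10 = (-⅕*(-2)*(-11/2))*10 = ((⅖)*(-11/2))*10 = -11/5*10 = -22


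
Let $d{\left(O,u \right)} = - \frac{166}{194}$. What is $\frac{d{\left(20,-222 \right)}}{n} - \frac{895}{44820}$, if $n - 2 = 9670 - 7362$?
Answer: $- \frac{6808757}{334760580} \approx -0.020339$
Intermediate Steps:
$d{\left(O,u \right)} = - \frac{83}{97}$ ($d{\left(O,u \right)} = \left(-166\right) \frac{1}{194} = - \frac{83}{97}$)
$n = 2310$ ($n = 2 + \left(9670 - 7362\right) = 2 + 2308 = 2310$)
$\frac{d{\left(20,-222 \right)}}{n} - \frac{895}{44820} = - \frac{83}{97 \cdot 2310} - \frac{895}{44820} = \left(- \frac{83}{97}\right) \frac{1}{2310} - \frac{179}{8964} = - \frac{83}{224070} - \frac{179}{8964} = - \frac{6808757}{334760580}$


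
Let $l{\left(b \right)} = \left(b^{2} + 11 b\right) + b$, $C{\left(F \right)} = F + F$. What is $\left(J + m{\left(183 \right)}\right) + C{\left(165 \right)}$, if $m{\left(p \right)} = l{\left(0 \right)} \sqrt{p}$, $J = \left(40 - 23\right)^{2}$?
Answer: $619$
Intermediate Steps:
$C{\left(F \right)} = 2 F$
$l{\left(b \right)} = b^{2} + 12 b$
$J = 289$ ($J = 17^{2} = 289$)
$m{\left(p \right)} = 0$ ($m{\left(p \right)} = 0 \left(12 + 0\right) \sqrt{p} = 0 \cdot 12 \sqrt{p} = 0 \sqrt{p} = 0$)
$\left(J + m{\left(183 \right)}\right) + C{\left(165 \right)} = \left(289 + 0\right) + 2 \cdot 165 = 289 + 330 = 619$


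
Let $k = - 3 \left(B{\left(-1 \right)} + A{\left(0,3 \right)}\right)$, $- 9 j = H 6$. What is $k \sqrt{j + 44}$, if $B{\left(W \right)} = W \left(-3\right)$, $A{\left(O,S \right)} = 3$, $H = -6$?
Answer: $- 72 \sqrt{3} \approx -124.71$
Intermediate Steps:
$j = 4$ ($j = - \frac{\left(-6\right) 6}{9} = \left(- \frac{1}{9}\right) \left(-36\right) = 4$)
$B{\left(W \right)} = - 3 W$
$k = -18$ ($k = - 3 \left(\left(-3\right) \left(-1\right) + 3\right) = - 3 \left(3 + 3\right) = \left(-3\right) 6 = -18$)
$k \sqrt{j + 44} = - 18 \sqrt{4 + 44} = - 18 \sqrt{48} = - 18 \cdot 4 \sqrt{3} = - 72 \sqrt{3}$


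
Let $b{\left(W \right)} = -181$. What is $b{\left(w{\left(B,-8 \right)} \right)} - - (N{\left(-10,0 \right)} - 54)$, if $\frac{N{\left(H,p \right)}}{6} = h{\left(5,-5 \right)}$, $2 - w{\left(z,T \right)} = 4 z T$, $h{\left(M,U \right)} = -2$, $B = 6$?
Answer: $-247$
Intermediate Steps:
$w{\left(z,T \right)} = 2 - 4 T z$ ($w{\left(z,T \right)} = 2 - 4 z T = 2 - 4 T z$)
$N{\left(H,p \right)} = -12$ ($N{\left(H,p \right)} = 6 \left(-2\right) = -12$)
$b{\left(w{\left(B,-8 \right)} \right)} - - (N{\left(-10,0 \right)} - 54) = -181 - - (-12 - 54) = -181 - \left(-1\right) \left(-66\right) = -181 - 66 = -247$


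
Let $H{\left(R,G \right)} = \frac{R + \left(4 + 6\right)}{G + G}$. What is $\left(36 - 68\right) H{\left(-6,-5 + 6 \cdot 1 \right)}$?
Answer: $-64$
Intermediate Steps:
$H{\left(R,G \right)} = \frac{10 + R}{2 G}$ ($H{\left(R,G \right)} = \frac{R + 10}{2 G} = \left(10 + R\right) \frac{1}{2 G} = \frac{10 + R}{2 G}$)
$\left(36 - 68\right) H{\left(-6,-5 + 6 \cdot 1 \right)} = \left(36 - 68\right) \frac{10 - 6}{2 \left(-5 + 6 \cdot 1\right)} = - 32 \cdot \frac{1}{2} \frac{1}{-5 + 6} \cdot 4 = - 32 \cdot \frac{1}{2} \cdot 1^{-1} \cdot 4 = - 32 \cdot \frac{1}{2} \cdot 1 \cdot 4 = \left(-32\right) 2 = -64$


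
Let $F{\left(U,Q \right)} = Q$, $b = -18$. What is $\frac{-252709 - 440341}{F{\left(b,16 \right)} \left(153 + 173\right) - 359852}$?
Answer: $\frac{346525}{177318} \approx 1.9543$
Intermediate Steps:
$\frac{-252709 - 440341}{F{\left(b,16 \right)} \left(153 + 173\right) - 359852} = \frac{-252709 - 440341}{16 \left(153 + 173\right) - 359852} = - \frac{693050}{16 \cdot 326 - 359852} = - \frac{693050}{5216 - 359852} = - \frac{693050}{-354636} = \left(-693050\right) \left(- \frac{1}{354636}\right) = \frac{346525}{177318}$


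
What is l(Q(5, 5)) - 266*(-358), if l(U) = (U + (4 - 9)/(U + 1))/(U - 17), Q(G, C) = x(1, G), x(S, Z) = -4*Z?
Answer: 66945659/703 ≈ 95229.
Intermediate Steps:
Q(G, C) = -4*G
l(U) = (U - 5/(1 + U))/(-17 + U)
l(Q(5, 5)) - 266*(-358) = (5 - (-4)*5 - (-4*5)²)/(17 - (-4*5)² + 16*(-4*5)) - 266*(-358) = (5 - 1*(-20) - 1*(-20)²)/(17 - 1*(-20)² + 16*(-20)) + 95228 = (5 + 20 - 1*400)/(17 - 1*400 - 320) + 95228 = (5 + 20 - 400)/(17 - 400 - 320) + 95228 = -375/(-703) + 95228 = -1/703*(-375) + 95228 = 375/703 + 95228 = 66945659/703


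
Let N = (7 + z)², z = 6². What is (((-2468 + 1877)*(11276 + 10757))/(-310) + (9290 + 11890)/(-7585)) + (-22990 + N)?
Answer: 9810328821/470270 ≈ 20861.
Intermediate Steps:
z = 36
N = 1849 (N = (7 + 36)² = 43² = 1849)
(((-2468 + 1877)*(11276 + 10757))/(-310) + (9290 + 11890)/(-7585)) + (-22990 + N) = (((-2468 + 1877)*(11276 + 10757))/(-310) + (9290 + 11890)/(-7585)) + (-22990 + 1849) = (-591*22033*(-1/310) + 21180*(-1/7585)) - 21141 = (-13021503*(-1/310) - 4236/1517) - 21141 = (13021503/310 - 4236/1517) - 21141 = 19752306891/470270 - 21141 = 9810328821/470270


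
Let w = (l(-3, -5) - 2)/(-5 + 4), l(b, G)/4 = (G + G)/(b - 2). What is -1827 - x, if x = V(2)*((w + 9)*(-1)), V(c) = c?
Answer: -1821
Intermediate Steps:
l(b, G) = 8*G/(-2 + b) (l(b, G) = 4*((G + G)/(b - 2)) = 4*((2*G)/(-2 + b)) = 4*(2*G/(-2 + b)) = 8*G/(-2 + b))
w = -6 (w = (8*(-5)/(-2 - 3) - 2)/(-5 + 4) = (8*(-5)/(-5) - 2)/(-1) = (8*(-5)*(-⅕) - 2)*(-1) = (8 - 2)*(-1) = 6*(-1) = -6)
x = -6 (x = 2*((-6 + 9)*(-1)) = 2*(3*(-1)) = 2*(-3) = -6)
-1827 - x = -1827 - 1*(-6) = -1827 + 6 = -1821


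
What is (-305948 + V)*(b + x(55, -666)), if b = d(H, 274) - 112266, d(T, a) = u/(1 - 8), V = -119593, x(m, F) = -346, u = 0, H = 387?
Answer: 47921023092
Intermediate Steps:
d(T, a) = 0 (d(T, a) = 0/(1 - 8) = 0/(-7) = -⅐*0 = 0)
b = -112266 (b = 0 - 112266 = -112266)
(-305948 + V)*(b + x(55, -666)) = (-305948 - 119593)*(-112266 - 346) = -425541*(-112612) = 47921023092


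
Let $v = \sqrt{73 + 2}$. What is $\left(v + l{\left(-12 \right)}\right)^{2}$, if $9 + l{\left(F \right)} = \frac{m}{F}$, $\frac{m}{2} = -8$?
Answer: $\frac{1204}{9} - \frac{230 \sqrt{3}}{3} \approx 0.98722$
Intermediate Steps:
$m = -16$ ($m = 2 \left(-8\right) = -16$)
$l{\left(F \right)} = -9 - \frac{16}{F}$
$v = 5 \sqrt{3}$ ($v = \sqrt{75} = 5 \sqrt{3} \approx 8.6602$)
$\left(v + l{\left(-12 \right)}\right)^{2} = \left(5 \sqrt{3} - \left(9 + \frac{16}{-12}\right)\right)^{2} = \left(5 \sqrt{3} - \frac{23}{3}\right)^{2} = \left(- \frac{23}{3} + 5 \sqrt{3}\right)^{2}$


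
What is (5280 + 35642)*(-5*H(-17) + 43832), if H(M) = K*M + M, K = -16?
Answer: 1741517554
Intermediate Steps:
H(M) = -15*M (H(M) = -16*M + M = -15*M)
(5280 + 35642)*(-5*H(-17) + 43832) = (5280 + 35642)*(-(-75)*(-17) + 43832) = 40922*(-5*255 + 43832) = 40922*(-1275 + 43832) = 40922*42557 = 1741517554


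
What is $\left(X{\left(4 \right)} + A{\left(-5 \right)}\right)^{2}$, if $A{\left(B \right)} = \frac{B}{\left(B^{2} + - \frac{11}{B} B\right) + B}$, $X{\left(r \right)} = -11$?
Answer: $\frac{10816}{81} \approx 133.53$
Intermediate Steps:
$A{\left(B \right)} = \frac{B}{-11 + B + B^{2}}$ ($A{\left(B \right)} = \frac{B}{\left(B^{2} - 11\right) + B} = \frac{B}{\left(-11 + B^{2}\right) + B} = \frac{B}{-11 + B + B^{2}}$)
$\left(X{\left(4 \right)} + A{\left(-5 \right)}\right)^{2} = \left(-11 - \frac{5}{-11 - 5 + \left(-5\right)^{2}}\right)^{2} = \left(-11 - \frac{5}{-11 - 5 + 25}\right)^{2} = \left(-11 - \frac{5}{9}\right)^{2} = \left(- \frac{104}{9}\right)^{2} = \frac{10816}{81}$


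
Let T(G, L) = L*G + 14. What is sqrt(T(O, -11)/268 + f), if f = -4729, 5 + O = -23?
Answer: 5*I*sqrt(3395694)/134 ≈ 68.759*I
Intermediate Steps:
O = -28 (O = -5 - 23 = -28)
T(G, L) = 14 + G*L (T(G, L) = G*L + 14 = 14 + G*L)
sqrt(T(O, -11)/268 + f) = sqrt((14 - 28*(-11))/268 - 4729) = sqrt((14 + 308)*(1/268) - 4729) = sqrt(322*(1/268) - 4729) = sqrt(161/134 - 4729) = sqrt(-633525/134) = 5*I*sqrt(3395694)/134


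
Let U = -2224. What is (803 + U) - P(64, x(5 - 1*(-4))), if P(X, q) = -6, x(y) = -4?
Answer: -1415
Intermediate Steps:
(803 + U) - P(64, x(5 - 1*(-4))) = (803 - 2224) - 1*(-6) = -1421 + 6 = -1415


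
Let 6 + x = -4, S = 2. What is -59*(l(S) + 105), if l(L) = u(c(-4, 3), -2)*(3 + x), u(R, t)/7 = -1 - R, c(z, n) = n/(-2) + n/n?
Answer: -15281/2 ≈ -7640.5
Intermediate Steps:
c(z, n) = 1 - n/2 (c(z, n) = n*(-½) + 1 = -n/2 + 1 = 1 - n/2)
u(R, t) = -7 - 7*R (u(R, t) = 7*(-1 - R) = -7 - 7*R)
x = -10 (x = -6 - 4 = -10)
l(L) = 49/2 (l(L) = (-7 - 7*(1 - ½*3))*(3 - 10) = (-7 - 7*(1 - 3/2))*(-7) = (-7 - 7*(-½))*(-7) = (-7 + 7/2)*(-7) = -7/2*(-7) = 49/2)
-59*(l(S) + 105) = -59*(49/2 + 105) = -59*259/2 = -15281/2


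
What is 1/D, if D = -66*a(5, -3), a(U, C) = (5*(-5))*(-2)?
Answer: -1/3300 ≈ -0.00030303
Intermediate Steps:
a(U, C) = 50 (a(U, C) = -25*(-2) = 50)
D = -3300 (D = -66*50 = -3300)
1/D = 1/(-3300) = -1/3300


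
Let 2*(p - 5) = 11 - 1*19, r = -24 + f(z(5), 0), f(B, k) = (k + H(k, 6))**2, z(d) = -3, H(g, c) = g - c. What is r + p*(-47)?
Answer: -35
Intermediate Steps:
f(B, k) = (-6 + 2*k)**2 (f(B, k) = (k + (k - 1*6))**2 = (k + (k - 6))**2 = (k + (-6 + k))**2 = (-6 + 2*k)**2)
r = 12 (r = -24 + 4*(-3 + 0)**2 = -24 + 4*(-3)**2 = -24 + 4*9 = -24 + 36 = 12)
p = 1 (p = 5 + (11 - 1*19)/2 = 5 + (11 - 19)/2 = 5 + (1/2)*(-8) = 5 - 4 = 1)
r + p*(-47) = 12 + 1*(-47) = 12 - 47 = -35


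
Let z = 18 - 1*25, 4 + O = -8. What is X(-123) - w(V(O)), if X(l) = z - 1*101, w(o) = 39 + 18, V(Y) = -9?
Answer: -165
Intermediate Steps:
O = -12 (O = -4 - 8 = -12)
z = -7 (z = 18 - 25 = -7)
w(o) = 57
X(l) = -108 (X(l) = -7 - 1*101 = -7 - 101 = -108)
X(-123) - w(V(O)) = -108 - 1*57 = -108 - 57 = -165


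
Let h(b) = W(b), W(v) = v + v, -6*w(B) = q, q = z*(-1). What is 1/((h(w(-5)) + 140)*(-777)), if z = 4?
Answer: -1/109816 ≈ -9.1061e-6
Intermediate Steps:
q = -4 (q = 4*(-1) = -4)
w(B) = ⅔ (w(B) = -⅙*(-4) = ⅔)
W(v) = 2*v
h(b) = 2*b
1/((h(w(-5)) + 140)*(-777)) = 1/((2*(⅔) + 140)*(-777)) = -1/777/(4/3 + 140) = -1/777/(424/3) = (3/424)*(-1/777) = -1/109816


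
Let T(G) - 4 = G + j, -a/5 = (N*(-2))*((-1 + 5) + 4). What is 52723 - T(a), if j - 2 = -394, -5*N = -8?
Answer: 52983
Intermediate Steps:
N = 8/5 (N = -1/5*(-8) = 8/5 ≈ 1.6000)
j = -392 (j = 2 - 394 = -392)
a = 128 (a = -5*(8/5)*(-2)*((-1 + 5) + 4) = -(-16)*(4 + 4) = -(-16)*8 = -5*(-128/5) = 128)
T(G) = -388 + G (T(G) = 4 + (G - 392) = 4 + (-392 + G) = -388 + G)
52723 - T(a) = 52723 - (-388 + 128) = 52723 - 1*(-260) = 52723 + 260 = 52983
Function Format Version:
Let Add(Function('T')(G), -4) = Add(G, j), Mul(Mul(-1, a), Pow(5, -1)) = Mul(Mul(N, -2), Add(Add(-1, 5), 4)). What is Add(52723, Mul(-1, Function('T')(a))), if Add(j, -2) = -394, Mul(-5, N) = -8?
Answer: 52983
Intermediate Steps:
N = Rational(8, 5) (N = Mul(Rational(-1, 5), -8) = Rational(8, 5) ≈ 1.6000)
j = -392 (j = Add(2, -394) = -392)
a = 128 (a = Mul(-5, Mul(Mul(Rational(8, 5), -2), Add(Add(-1, 5), 4))) = Mul(-5, Mul(Rational(-16, 5), Add(4, 4))) = Mul(-5, Mul(Rational(-16, 5), 8)) = Mul(-5, Rational(-128, 5)) = 128)
Function('T')(G) = Add(-388, G) (Function('T')(G) = Add(4, Add(G, -392)) = Add(4, Add(-392, G)) = Add(-388, G))
Add(52723, Mul(-1, Function('T')(a))) = Add(52723, Mul(-1, Add(-388, 128))) = Add(52723, Mul(-1, -260)) = Add(52723, 260) = 52983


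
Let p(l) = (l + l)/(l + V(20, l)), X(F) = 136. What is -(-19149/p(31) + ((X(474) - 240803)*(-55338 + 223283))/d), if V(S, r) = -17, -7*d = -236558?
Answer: 1257513247907/1047614 ≈ 1.2004e+6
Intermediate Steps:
d = 33794 (d = -1/7*(-236558) = 33794)
p(l) = 2*l/(-17 + l) (p(l) = (l + l)/(l - 17) = (2*l)/(-17 + l) = 2*l/(-17 + l))
-(-19149/p(31) + ((X(474) - 240803)*(-55338 + 223283))/d) = -(-19149/(2*31/(-17 + 31)) + ((136 - 240803)*(-55338 + 223283))/33794) = -(-19149/(2*31/14) - 240667*167945*(1/33794)) = -(-19149/(2*31*(1/14)) - 40418819315*1/33794) = -(-19149/31/7 - 40418819315/33794) = -(-19149*7/31 - 40418819315/33794) = -(-134043/31 - 40418819315/33794) = -1*(-1257513247907/1047614) = 1257513247907/1047614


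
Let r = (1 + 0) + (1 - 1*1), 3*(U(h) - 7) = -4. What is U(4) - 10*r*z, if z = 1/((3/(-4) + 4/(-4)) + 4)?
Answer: 11/9 ≈ 1.2222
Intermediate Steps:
U(h) = 17/3 (U(h) = 7 + (⅓)*(-4) = 7 - 4/3 = 17/3)
r = 1 (r = 1 + (1 - 1) = 1 + 0 = 1)
z = 4/9 (z = 1/((3*(-¼) + 4*(-¼)) + 4) = 1/((-¾ - 1) + 4) = 1/(-7/4 + 4) = 1/(9/4) = 4/9 ≈ 0.44444)
U(4) - 10*r*z = 17/3 - 10*4/9 = 17/3 - 40/9 = 11/9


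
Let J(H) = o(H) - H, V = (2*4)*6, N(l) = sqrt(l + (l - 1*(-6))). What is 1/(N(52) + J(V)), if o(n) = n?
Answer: sqrt(110)/110 ≈ 0.095346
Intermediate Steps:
N(l) = sqrt(6 + 2*l) (N(l) = sqrt(l + (l + 6)) = sqrt(l + (6 + l)) = sqrt(6 + 2*l))
V = 48 (V = 8*6 = 48)
J(H) = 0 (J(H) = H - H = 0)
1/(N(52) + J(V)) = 1/(sqrt(6 + 2*52) + 0) = 1/(sqrt(6 + 104) + 0) = 1/(sqrt(110) + 0) = 1/(sqrt(110)) = sqrt(110)/110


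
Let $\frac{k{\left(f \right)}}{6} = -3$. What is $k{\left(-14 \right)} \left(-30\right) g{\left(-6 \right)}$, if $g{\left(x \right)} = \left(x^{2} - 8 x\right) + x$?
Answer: $42120$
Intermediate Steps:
$k{\left(f \right)} = -18$ ($k{\left(f \right)} = 6 \left(-3\right) = -18$)
$g{\left(x \right)} = x^{2} - 7 x$
$k{\left(-14 \right)} \left(-30\right) g{\left(-6 \right)} = \left(-18\right) \left(-30\right) \left(- 6 \left(-7 - 6\right)\right) = 540 \left(\left(-6\right) \left(-13\right)\right) = 540 \cdot 78 = 42120$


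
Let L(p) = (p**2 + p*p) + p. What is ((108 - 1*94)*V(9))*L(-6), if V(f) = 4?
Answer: 3696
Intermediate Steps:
L(p) = p + 2*p**2 (L(p) = (p**2 + p**2) + p = 2*p**2 + p = p + 2*p**2)
((108 - 1*94)*V(9))*L(-6) = ((108 - 1*94)*4)*(-6*(1 + 2*(-6))) = ((108 - 94)*4)*(-6*(1 - 12)) = (14*4)*(-6*(-11)) = 56*66 = 3696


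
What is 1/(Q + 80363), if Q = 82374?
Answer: 1/162737 ≈ 6.1449e-6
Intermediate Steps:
1/(Q + 80363) = 1/(82374 + 80363) = 1/162737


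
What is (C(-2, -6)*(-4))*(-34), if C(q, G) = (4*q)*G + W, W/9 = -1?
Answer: 5304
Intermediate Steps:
W = -9 (W = 9*(-1) = -9)
C(q, G) = -9 + 4*G*q (C(q, G) = (4*q)*G - 9 = 4*G*q - 9 = -9 + 4*G*q)
(C(-2, -6)*(-4))*(-34) = ((-9 + 4*(-6)*(-2))*(-4))*(-34) = ((-9 + 48)*(-4))*(-34) = (39*(-4))*(-34) = -156*(-34) = 5304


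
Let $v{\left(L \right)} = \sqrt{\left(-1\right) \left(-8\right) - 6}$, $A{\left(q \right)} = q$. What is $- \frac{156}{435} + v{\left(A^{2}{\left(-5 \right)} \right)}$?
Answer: $- \frac{52}{145} + \sqrt{2} \approx 1.0556$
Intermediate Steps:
$v{\left(L \right)} = \sqrt{2}$ ($v{\left(L \right)} = \sqrt{8 - 6} = \sqrt{2}$)
$- \frac{156}{435} + v{\left(A^{2}{\left(-5 \right)} \right)} = - \frac{156}{435} + \sqrt{2} = \left(-156\right) \frac{1}{435} + \sqrt{2} = - \frac{52}{145} + \sqrt{2}$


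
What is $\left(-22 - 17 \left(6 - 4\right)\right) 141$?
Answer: $-7896$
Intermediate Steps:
$\left(-22 - 17 \left(6 - 4\right)\right) 141 = \left(-22 - 34\right) 141 = \left(-56\right) 141 = -7896$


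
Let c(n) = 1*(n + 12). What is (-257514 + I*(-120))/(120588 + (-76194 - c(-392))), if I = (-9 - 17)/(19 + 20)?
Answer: -128717/22387 ≈ -5.7496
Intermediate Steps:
c(n) = 12 + n (c(n) = 1*(12 + n) = 12 + n)
I = -⅔ (I = -26/39 = -26*1/39 = -⅔ ≈ -0.66667)
(-257514 + I*(-120))/(120588 + (-76194 - c(-392))) = (-257514 - ⅔*(-120))/(120588 + (-76194 - (12 - 392))) = (-257514 + 80)/(120588 + (-76194 - 1*(-380))) = -257434/(120588 + (-76194 + 380)) = -257434/(120588 - 75814) = -257434/44774 = -257434*1/44774 = -128717/22387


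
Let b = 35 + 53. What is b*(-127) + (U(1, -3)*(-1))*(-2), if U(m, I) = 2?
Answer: -11172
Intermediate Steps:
b = 88
b*(-127) + (U(1, -3)*(-1))*(-2) = 88*(-127) + (2*(-1))*(-2) = -11176 - 2*(-2) = -11176 + 4 = -11172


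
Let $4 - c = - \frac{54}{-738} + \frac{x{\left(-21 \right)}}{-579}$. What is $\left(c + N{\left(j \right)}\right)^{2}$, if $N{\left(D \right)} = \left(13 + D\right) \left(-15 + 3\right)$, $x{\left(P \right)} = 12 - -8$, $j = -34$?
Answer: $\frac{36921020655289}{563540121} \approx 65516.0$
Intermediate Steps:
$x{\left(P \right)} = 20$ ($x{\left(P \right)} = 12 + 8 = 20$)
$N{\left(D \right)} = -156 - 12 D$ ($N{\left(D \right)} = \left(13 + D\right) \left(-12\right) = -156 - 12 D$)
$c = \frac{94039}{23739}$ ($c = 4 - \left(- \frac{54}{-738} + \frac{20}{-579}\right) = 4 - \left(\left(-54\right) \left(- \frac{1}{738}\right) + 20 \left(- \frac{1}{579}\right)\right) = 4 - \left(\frac{3}{41} - \frac{20}{579}\right) = 4 - \frac{917}{23739} = \frac{94039}{23739} \approx 3.9614$)
$\left(c + N{\left(j \right)}\right)^{2} = \left(\frac{94039}{23739} - -252\right)^{2} = \left(\frac{94039}{23739} + \left(-156 + 408\right)\right)^{2} = \left(\frac{94039}{23739} + 252\right)^{2} = \left(\frac{6076267}{23739}\right)^{2} = \frac{36921020655289}{563540121}$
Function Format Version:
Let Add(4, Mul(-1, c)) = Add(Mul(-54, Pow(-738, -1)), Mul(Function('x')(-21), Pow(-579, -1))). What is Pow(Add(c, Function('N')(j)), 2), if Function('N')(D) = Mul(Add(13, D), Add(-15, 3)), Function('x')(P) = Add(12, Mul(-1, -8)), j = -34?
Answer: Rational(36921020655289, 563540121) ≈ 65516.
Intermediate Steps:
Function('x')(P) = 20 (Function('x')(P) = Add(12, 8) = 20)
Function('N')(D) = Add(-156, Mul(-12, D)) (Function('N')(D) = Mul(Add(13, D), -12) = Add(-156, Mul(-12, D)))
c = Rational(94039, 23739) (c = Add(4, Mul(-1, Add(Mul(-54, Pow(-738, -1)), Mul(20, Pow(-579, -1))))) = Add(4, Mul(-1, Add(Mul(-54, Rational(-1, 738)), Mul(20, Rational(-1, 579))))) = Add(4, Mul(-1, Add(Rational(3, 41), Rational(-20, 579)))) = Add(4, Mul(-1, Rational(917, 23739))) = Add(4, Rational(-917, 23739)) = Rational(94039, 23739) ≈ 3.9614)
Pow(Add(c, Function('N')(j)), 2) = Pow(Add(Rational(94039, 23739), Add(-156, Mul(-12, -34))), 2) = Pow(Add(Rational(94039, 23739), Add(-156, 408)), 2) = Pow(Add(Rational(94039, 23739), 252), 2) = Pow(Rational(6076267, 23739), 2) = Rational(36921020655289, 563540121)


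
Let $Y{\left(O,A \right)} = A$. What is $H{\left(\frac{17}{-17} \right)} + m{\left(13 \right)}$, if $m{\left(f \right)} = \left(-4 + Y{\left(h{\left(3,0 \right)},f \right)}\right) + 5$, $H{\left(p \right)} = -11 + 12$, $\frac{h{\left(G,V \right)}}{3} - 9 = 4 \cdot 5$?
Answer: $15$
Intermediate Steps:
$h{\left(G,V \right)} = 87$ ($h{\left(G,V \right)} = 27 + 3 \cdot 4 \cdot 5 = 27 + 3 \cdot 20 = 27 + 60 = 87$)
$H{\left(p \right)} = 1$
$m{\left(f \right)} = 1 + f$ ($m{\left(f \right)} = \left(-4 + f\right) + 5 = 1 + f$)
$H{\left(\frac{17}{-17} \right)} + m{\left(13 \right)} = 1 + \left(1 + 13\right) = 1 + 14 = 15$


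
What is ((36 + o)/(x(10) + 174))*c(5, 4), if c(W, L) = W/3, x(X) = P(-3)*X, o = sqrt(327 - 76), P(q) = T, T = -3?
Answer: 5/12 + 5*sqrt(251)/432 ≈ 0.60003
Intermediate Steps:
P(q) = -3
o = sqrt(251) ≈ 15.843
x(X) = -3*X
c(W, L) = W/3 (c(W, L) = W*(1/3) = W/3)
((36 + o)/(x(10) + 174))*c(5, 4) = ((36 + sqrt(251))/(-3*10 + 174))*((1/3)*5) = ((36 + sqrt(251))/(-30 + 174))*(5/3) = ((36 + sqrt(251))/144)*(5/3) = ((36 + sqrt(251))*(1/144))*(5/3) = (1/4 + sqrt(251)/144)*(5/3) = 5/12 + 5*sqrt(251)/432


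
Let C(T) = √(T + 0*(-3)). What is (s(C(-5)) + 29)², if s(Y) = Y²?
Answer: 576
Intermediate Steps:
C(T) = √T (C(T) = √(T + 0) = √T)
(s(C(-5)) + 29)² = ((√(-5))² + 29)² = ((I*√5)² + 29)² = (-5 + 29)² = 24² = 576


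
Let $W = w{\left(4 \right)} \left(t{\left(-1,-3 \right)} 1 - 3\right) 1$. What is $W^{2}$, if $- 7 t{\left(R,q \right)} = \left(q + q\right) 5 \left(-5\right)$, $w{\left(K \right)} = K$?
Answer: $\frac{467856}{49} \approx 9548.1$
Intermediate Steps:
$t{\left(R,q \right)} = \frac{50 q}{7}$ ($t{\left(R,q \right)} = - \frac{\left(q + q\right) 5 \left(-5\right)}{7} = - \frac{2 q 5 \left(-5\right)}{7} = - \frac{10 q \left(-5\right)}{7} = - \frac{\left(-50\right) q}{7} = \frac{50 q}{7}$)
$W = - \frac{684}{7}$ ($W = 4 \left(\frac{50}{7} \left(-3\right) 1 - 3\right) 1 = 4 \left(\left(- \frac{150}{7}\right) 1 - 3\right) 1 = 4 \left(- \frac{150}{7} - 3\right) 1 = 4 \left(\left(- \frac{171}{7}\right) 1\right) = 4 \left(- \frac{171}{7}\right) = - \frac{684}{7} \approx -97.714$)
$W^{2} = \left(- \frac{684}{7}\right)^{2} = \frac{467856}{49}$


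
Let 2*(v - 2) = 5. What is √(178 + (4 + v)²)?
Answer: √1001/2 ≈ 15.819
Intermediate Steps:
v = 9/2 (v = 2 + (½)*5 = 2 + 5/2 = 9/2 ≈ 4.5000)
√(178 + (4 + v)²) = √(178 + (4 + 9/2)²) = √(178 + (17/2)²) = √(178 + 289/4) = √(1001/4) = √1001/2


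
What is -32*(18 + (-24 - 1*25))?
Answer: 992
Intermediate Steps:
-32*(18 + (-24 - 1*25)) = -32*(18 + (-24 - 25)) = -32*(18 - 49) = -32*(-31) = 992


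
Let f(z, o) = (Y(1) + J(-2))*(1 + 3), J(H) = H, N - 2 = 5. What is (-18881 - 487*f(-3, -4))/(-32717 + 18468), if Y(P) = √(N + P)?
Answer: 14985/14249 + 3896*√2/14249 ≈ 1.4383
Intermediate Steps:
N = 7 (N = 2 + 5 = 7)
Y(P) = √(7 + P)
f(z, o) = -8 + 8*√2 (f(z, o) = (√(7 + 1) - 2)*(1 + 3) = (√8 - 2)*4 = (2*√2 - 2)*4 = (-2 + 2*√2)*4 = -8 + 8*√2)
(-18881 - 487*f(-3, -4))/(-32717 + 18468) = (-18881 - 487*(-8 + 8*√2))/(-32717 + 18468) = (-18881 + (3896 - 3896*√2))/(-14249) = (-14985 - 3896*√2)*(-1/14249) = 14985/14249 + 3896*√2/14249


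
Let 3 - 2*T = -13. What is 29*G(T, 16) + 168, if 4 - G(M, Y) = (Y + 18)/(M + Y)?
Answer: 2915/12 ≈ 242.92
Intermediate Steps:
T = 8 (T = 3/2 - ½*(-13) = 3/2 + 13/2 = 8)
G(M, Y) = 4 - (18 + Y)/(M + Y) (G(M, Y) = 4 - (Y + 18)/(M + Y) = 4 - (18 + Y)/(M + Y))
29*G(T, 16) + 168 = 29*((-18 + 3*16 + 4*8)/(8 + 16)) + 168 = 29*((-18 + 48 + 32)/24) + 168 = 29*((1/24)*62) + 168 = 29*(31/12) + 168 = 899/12 + 168 = 2915/12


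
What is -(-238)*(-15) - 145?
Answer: -3715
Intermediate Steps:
-(-238)*(-15) - 145 = -34*105 - 145 = -3570 - 145 = -3715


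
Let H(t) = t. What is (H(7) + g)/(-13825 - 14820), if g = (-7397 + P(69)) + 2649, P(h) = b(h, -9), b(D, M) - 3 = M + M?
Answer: 4756/28645 ≈ 0.16603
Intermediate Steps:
b(D, M) = 3 + 2*M (b(D, M) = 3 + (M + M) = 3 + 2*M)
P(h) = -15 (P(h) = 3 + 2*(-9) = 3 - 18 = -15)
g = -4763 (g = (-7397 - 15) + 2649 = -7412 + 2649 = -4763)
(H(7) + g)/(-13825 - 14820) = (7 - 4763)/(-13825 - 14820) = -4756/(-28645) = -4756*(-1/28645) = 4756/28645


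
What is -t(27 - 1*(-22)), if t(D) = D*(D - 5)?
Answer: -2156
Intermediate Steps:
t(D) = D*(-5 + D)
-t(27 - 1*(-22)) = -(27 - 1*(-22))*(-5 + (27 - 1*(-22))) = -(27 + 22)*(-5 + (27 + 22)) = -49*(-5 + 49) = -49*44 = -1*2156 = -2156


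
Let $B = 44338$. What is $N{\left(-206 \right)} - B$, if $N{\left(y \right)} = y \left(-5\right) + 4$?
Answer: $-43304$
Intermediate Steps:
$N{\left(y \right)} = 4 - 5 y$ ($N{\left(y \right)} = - 5 y + 4 = 4 - 5 y$)
$N{\left(-206 \right)} - B = \left(4 - -1030\right) - 44338 = \left(4 + 1030\right) - 44338 = 1034 - 44338 = -43304$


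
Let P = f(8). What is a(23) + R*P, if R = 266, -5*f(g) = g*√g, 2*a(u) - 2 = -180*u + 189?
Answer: -3949/2 - 4256*√2/5 ≈ -3178.3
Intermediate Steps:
a(u) = 191/2 - 90*u (a(u) = 1 + (-180*u + 189)/2 = 1 + (189 - 180*u)/2 = 1 + (189/2 - 90*u) = 191/2 - 90*u)
f(g) = -g^(3/2)/5 (f(g) = -g*√g/5 = -g^(3/2)/5)
P = -16*√2/5 ≈ -4.5255
a(23) + R*P = (191/2 - 90*23) + 266*(-16*√2/5) = (191/2 - 2070) - 4256*√2/5 = -3949/2 - 4256*√2/5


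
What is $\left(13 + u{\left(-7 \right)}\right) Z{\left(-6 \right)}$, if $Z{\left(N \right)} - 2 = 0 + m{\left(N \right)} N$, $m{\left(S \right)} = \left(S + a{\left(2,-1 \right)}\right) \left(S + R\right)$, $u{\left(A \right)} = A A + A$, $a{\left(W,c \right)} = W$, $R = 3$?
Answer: $-3850$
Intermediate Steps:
$u{\left(A \right)} = A + A^{2}$ ($u{\left(A \right)} = A^{2} + A = A + A^{2}$)
$m{\left(S \right)} = \left(2 + S\right) \left(3 + S\right)$ ($m{\left(S \right)} = \left(S + 2\right) \left(S + 3\right) = \left(2 + S\right) \left(3 + S\right)$)
$Z{\left(N \right)} = 2 + N \left(6 + N^{2} + 5 N\right)$ ($Z{\left(N \right)} = 2 + \left(0 + \left(6 + N^{2} + 5 N\right) N\right) = 2 + \left(0 + N \left(6 + N^{2} + 5 N\right)\right) = 2 + N \left(6 + N^{2} + 5 N\right)$)
$\left(13 + u{\left(-7 \right)}\right) Z{\left(-6 \right)} = \left(13 - 7 \left(1 - 7\right)\right) \left(2 - 6 \left(6 + \left(-6\right)^{2} + 5 \left(-6\right)\right)\right) = \left(13 - -42\right) \left(2 - 6 \left(6 + 36 - 30\right)\right) = \left(13 + 42\right) \left(2 - 72\right) = 55 \left(2 - 72\right) = 55 \left(-70\right) = -3850$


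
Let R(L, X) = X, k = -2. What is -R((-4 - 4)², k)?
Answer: 2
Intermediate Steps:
-R((-4 - 4)², k) = -1*(-2) = 2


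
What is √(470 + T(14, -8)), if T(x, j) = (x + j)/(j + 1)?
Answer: 2*√5747/7 ≈ 21.660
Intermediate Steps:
T(x, j) = (j + x)/(1 + j)
√(470 + T(14, -8)) = √(470 + (-8 + 14)/(1 - 8)) = √(470 + 6/(-7)) = √(470 - ⅐*6) = √(470 - 6/7) = √(3284/7) = 2*√5747/7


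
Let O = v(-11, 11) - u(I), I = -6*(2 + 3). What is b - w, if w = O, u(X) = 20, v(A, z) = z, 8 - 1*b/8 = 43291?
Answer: -346255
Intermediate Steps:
b = -346264 (b = 64 - 8*43291 = 64 - 346328 = -346264)
I = -30 (I = -6*5 = -30)
O = -9 (O = 11 - 1*20 = 11 - 20 = -9)
w = -9
b - w = -346264 - 1*(-9) = -346264 + 9 = -346255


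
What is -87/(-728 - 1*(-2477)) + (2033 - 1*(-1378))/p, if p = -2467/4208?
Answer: -8368155047/1438261 ≈ -5818.2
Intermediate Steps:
p = -2467/4208 (p = -2467*1/4208 = -2467/4208 ≈ -0.58626)
-87/(-728 - 1*(-2477)) + (2033 - 1*(-1378))/p = -87/(-728 - 1*(-2477)) + (2033 - 1*(-1378))/(-2467/4208) = -87/(-728 + 2477) + (2033 + 1378)*(-4208/2467) = -87/1749 + 3411*(-4208/2467) = -87*1/1749 - 14353488/2467 = -29/583 - 14353488/2467 = -8368155047/1438261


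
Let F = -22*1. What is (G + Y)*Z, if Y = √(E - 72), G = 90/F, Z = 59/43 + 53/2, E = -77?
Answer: -107865/946 + 2397*I*√149/86 ≈ -114.02 + 340.22*I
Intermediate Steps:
F = -22
Z = 2397/86 (Z = 59*(1/43) + 53*(½) = 59/43 + 53/2 = 2397/86 ≈ 27.872)
G = -45/11 (G = 90/(-22) = 90*(-1/22) = -45/11 ≈ -4.0909)
Y = I*√149 (Y = √(-77 - 72) = √(-149) = I*√149 ≈ 12.207*I)
(G + Y)*Z = (-45/11 + I*√149)*(2397/86) = -107865/946 + 2397*I*√149/86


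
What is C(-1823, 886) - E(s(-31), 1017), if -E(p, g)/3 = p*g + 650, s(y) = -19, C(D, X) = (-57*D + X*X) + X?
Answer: 833774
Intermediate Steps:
C(D, X) = X + X² - 57*D (C(D, X) = (-57*D + X²) + X = (X² - 57*D) + X = X + X² - 57*D)
E(p, g) = -1950 - 3*g*p (E(p, g) = -3*(p*g + 650) = -3*(g*p + 650) = -3*(650 + g*p) = -1950 - 3*g*p)
C(-1823, 886) - E(s(-31), 1017) = (886 + 886² - 57*(-1823)) - (-1950 - 3*1017*(-19)) = (886 + 784996 + 103911) - (-1950 + 57969) = 889793 - 1*56019 = 889793 - 56019 = 833774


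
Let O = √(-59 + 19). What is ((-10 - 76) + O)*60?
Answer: -5160 + 120*I*√10 ≈ -5160.0 + 379.47*I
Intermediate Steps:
O = 2*I*√10 (O = √(-40) = 2*I*√10 ≈ 6.3246*I)
((-10 - 76) + O)*60 = ((-10 - 76) + 2*I*√10)*60 = (-86 + 2*I*√10)*60 = -5160 + 120*I*√10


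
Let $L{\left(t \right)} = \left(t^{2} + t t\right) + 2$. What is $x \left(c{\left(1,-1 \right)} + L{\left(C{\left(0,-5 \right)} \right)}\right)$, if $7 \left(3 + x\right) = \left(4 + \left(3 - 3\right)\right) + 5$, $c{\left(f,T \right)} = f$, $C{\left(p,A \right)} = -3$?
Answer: $-36$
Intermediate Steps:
$L{\left(t \right)} = 2 + 2 t^{2}$ ($L{\left(t \right)} = \left(t^{2} + t^{2}\right) + 2 = 2 t^{2} + 2 = 2 + 2 t^{2}$)
$x = - \frac{12}{7}$ ($x = -3 + \frac{\left(4 + \left(3 - 3\right)\right) + 5}{7} = -3 + \frac{\left(4 + 0\right) + 5}{7} = -3 + \frac{4 + 5}{7} = -3 + \frac{1}{7} \cdot 9 = -3 + \frac{9}{7} = - \frac{12}{7} \approx -1.7143$)
$x \left(c{\left(1,-1 \right)} + L{\left(C{\left(0,-5 \right)} \right)}\right) = - \frac{12 \left(1 + \left(2 + 2 \left(-3\right)^{2}\right)\right)}{7} = - \frac{12 \left(1 + \left(2 + 2 \cdot 9\right)\right)}{7} = - \frac{12 \left(1 + \left(2 + 18\right)\right)}{7} = - \frac{12 \left(1 + 20\right)}{7} = \left(- \frac{12}{7}\right) 21 = -36$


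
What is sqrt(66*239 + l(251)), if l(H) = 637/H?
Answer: sqrt(993937661)/251 ≈ 125.60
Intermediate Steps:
sqrt(66*239 + l(251)) = sqrt(66*239 + 637/251) = sqrt(15774 + 637*(1/251)) = sqrt(15774 + 637/251) = sqrt(3959911/251) = sqrt(993937661)/251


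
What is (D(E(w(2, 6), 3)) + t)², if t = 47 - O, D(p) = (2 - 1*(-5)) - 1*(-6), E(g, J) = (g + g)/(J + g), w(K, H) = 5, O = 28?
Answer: 1024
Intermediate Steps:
E(g, J) = 2*g/(J + g) (E(g, J) = (2*g)/(J + g) = 2*g/(J + g))
D(p) = 13 (D(p) = (2 + 5) + 6 = 7 + 6 = 13)
t = 19 (t = 47 - 1*28 = 47 - 28 = 19)
(D(E(w(2, 6), 3)) + t)² = (13 + 19)² = 32² = 1024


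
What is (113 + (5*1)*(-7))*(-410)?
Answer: -31980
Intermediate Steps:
(113 + (5*1)*(-7))*(-410) = (113 + 5*(-7))*(-410) = (113 - 35)*(-410) = 78*(-410) = -31980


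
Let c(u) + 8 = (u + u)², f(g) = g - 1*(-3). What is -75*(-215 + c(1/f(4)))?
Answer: 819225/49 ≈ 16719.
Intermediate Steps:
f(g) = 3 + g (f(g) = g + 3 = 3 + g)
c(u) = -8 + 4*u² (c(u) = -8 + (u + u)² = -8 + (2*u)² = -8 + 4*u²)
-75*(-215 + c(1/f(4))) = -75*(-215 + (-8 + 4*(1/(3 + 4))²)) = -75*(-215 + (-8 + 4*(1/7)²)) = -75*(-215 + (-8 + 4*(⅐)²)) = -75*(-215 + (-8 + 4*(1/49))) = -75*(-215 + (-8 + 4/49)) = -75*(-215 - 388/49) = -75*(-10923/49) = 819225/49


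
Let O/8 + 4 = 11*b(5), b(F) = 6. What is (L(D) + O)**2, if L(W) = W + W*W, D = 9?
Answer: 343396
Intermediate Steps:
L(W) = W + W**2
O = 496 (O = -32 + 8*(11*6) = -32 + 8*66 = -32 + 528 = 496)
(L(D) + O)**2 = (9*(1 + 9) + 496)**2 = (9*10 + 496)**2 = (90 + 496)**2 = 586**2 = 343396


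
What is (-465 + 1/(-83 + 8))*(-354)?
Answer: 4115368/25 ≈ 1.6461e+5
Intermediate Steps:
(-465 + 1/(-83 + 8))*(-354) = (-465 + 1/(-75))*(-354) = (-465 - 1/75)*(-354) = -34876/75*(-354) = 4115368/25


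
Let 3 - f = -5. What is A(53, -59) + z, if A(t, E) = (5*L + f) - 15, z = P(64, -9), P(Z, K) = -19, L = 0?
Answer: -26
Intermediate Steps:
f = 8 (f = 3 - 1*(-5) = 3 + 5 = 8)
z = -19
A(t, E) = -7 (A(t, E) = (5*0 + 8) - 15 = (0 + 8) - 15 = 8 - 15 = -7)
A(53, -59) + z = -7 - 19 = -26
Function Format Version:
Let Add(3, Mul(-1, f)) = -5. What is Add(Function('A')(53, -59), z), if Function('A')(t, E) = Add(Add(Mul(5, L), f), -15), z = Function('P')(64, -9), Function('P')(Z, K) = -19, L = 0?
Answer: -26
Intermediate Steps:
f = 8 (f = Add(3, Mul(-1, -5)) = Add(3, 5) = 8)
z = -19
Function('A')(t, E) = -7 (Function('A')(t, E) = Add(Add(Mul(5, 0), 8), -15) = Add(Add(0, 8), -15) = Add(8, -15) = -7)
Add(Function('A')(53, -59), z) = Add(-7, -19) = -26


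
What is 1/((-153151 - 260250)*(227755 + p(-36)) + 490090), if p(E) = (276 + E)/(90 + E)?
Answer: -9/847399428025 ≈ -1.0621e-11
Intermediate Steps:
p(E) = (276 + E)/(90 + E)
1/((-153151 - 260250)*(227755 + p(-36)) + 490090) = 1/((-153151 - 260250)*(227755 + (276 - 36)/(90 - 36)) + 490090) = 1/(-413401*(227755 + 240/54) + 490090) = 1/(-413401*(227755 + (1/54)*240) + 490090) = 1/(-413401*(227755 + 40/9) + 490090) = 1/(-413401*2049835/9 + 490090) = 1/(-847403838835/9 + 490090) = 1/(-847399428025/9) = -9/847399428025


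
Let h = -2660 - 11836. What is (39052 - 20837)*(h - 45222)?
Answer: -1087763370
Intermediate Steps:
h = -14496
(39052 - 20837)*(h - 45222) = (39052 - 20837)*(-14496 - 45222) = 18215*(-59718) = -1087763370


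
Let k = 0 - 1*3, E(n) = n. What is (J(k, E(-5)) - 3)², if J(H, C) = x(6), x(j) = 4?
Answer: 1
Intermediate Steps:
k = -3 (k = 0 - 3 = -3)
J(H, C) = 4
(J(k, E(-5)) - 3)² = (4 - 3)² = 1² = 1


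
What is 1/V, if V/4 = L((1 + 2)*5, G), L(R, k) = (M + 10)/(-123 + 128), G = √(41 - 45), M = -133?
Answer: -5/492 ≈ -0.010163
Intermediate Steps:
G = 2*I (G = √(-4) = 2*I ≈ 2.0*I)
L(R, k) = -123/5 (L(R, k) = (-133 + 10)/(-123 + 128) = -123/5)
V = -492/5 (V = 4*(-123/5) = -492/5 ≈ -98.400)
1/V = 1/(-492/5) = -5/492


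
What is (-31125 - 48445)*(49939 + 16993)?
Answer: -5325779240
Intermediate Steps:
(-31125 - 48445)*(49939 + 16993) = -79570*66932 = -5325779240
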